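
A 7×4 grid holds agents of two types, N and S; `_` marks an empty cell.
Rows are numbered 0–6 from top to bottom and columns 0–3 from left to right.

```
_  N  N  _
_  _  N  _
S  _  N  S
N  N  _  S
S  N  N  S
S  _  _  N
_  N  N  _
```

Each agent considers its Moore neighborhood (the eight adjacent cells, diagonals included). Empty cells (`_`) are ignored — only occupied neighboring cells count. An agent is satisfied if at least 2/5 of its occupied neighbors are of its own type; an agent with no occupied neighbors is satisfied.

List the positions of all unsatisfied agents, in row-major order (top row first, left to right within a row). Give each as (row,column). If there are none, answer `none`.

Row 0: (0,1)N 2/2 ✓ · (0,2)N 2/2 ✓
Row 1: (1,2)N 3/4 ✓
Row 2: (2,0)S 0/2 ✗ · (2,2)N 2/4 ✓ · (2,3)S 1/3 ✗
Row 3: (3,0)N 2/4 ✓ · (3,1)N 4/6 ✓ · (3,3)S 2/4 ✓
Row 4: (4,0)S 1/4 ✗ · (4,1)N 3/5 ✓ · (4,2)N 3/5 ✓ · (4,3)S 1/3 ✗
Row 5: (5,0)S 1/3 ✗ · (5,3)N 2/3 ✓
Row 6: (6,1)N 1/2 ✓ · (6,2)N 2/2 ✓

(2,0), (2,3), (4,0), (4,3), (5,0)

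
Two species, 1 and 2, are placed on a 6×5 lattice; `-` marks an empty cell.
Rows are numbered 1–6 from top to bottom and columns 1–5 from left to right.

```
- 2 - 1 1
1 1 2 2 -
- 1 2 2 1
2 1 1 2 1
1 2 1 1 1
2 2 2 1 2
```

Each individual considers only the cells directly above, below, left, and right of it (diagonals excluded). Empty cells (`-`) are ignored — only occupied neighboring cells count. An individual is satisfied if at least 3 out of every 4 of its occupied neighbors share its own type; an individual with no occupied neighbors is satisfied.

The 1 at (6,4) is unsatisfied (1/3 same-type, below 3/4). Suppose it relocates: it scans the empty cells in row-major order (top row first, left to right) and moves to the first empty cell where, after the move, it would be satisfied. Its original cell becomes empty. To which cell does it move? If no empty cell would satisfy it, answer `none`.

none

Vacating (6,4). Empty cells in order:
  (1,1): 1/2 same-type → still unsatisfied.
  (1,3): 1/3 same-type → still unsatisfied.
  (2,5): 2/3 same-type → still unsatisfied.
  (3,1): 2/3 same-type → still unsatisfied.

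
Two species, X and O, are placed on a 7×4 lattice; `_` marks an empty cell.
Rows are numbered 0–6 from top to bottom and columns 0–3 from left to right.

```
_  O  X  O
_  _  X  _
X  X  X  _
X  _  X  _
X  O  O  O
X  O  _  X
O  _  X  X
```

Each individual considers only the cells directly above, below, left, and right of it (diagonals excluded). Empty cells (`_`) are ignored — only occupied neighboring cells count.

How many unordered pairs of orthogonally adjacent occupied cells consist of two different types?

Scan each occupied cell's neighbors to the right and below so each pair is counted once.
Row 0: O(0,1)–X(0,2)≠ X(0,2)–O(0,3)≠ X(0,2)–X(1,2)=  → 2/3 unlike.
Row 1: X(1,2)–X(2,2)=  → 0/1 unlike.
Row 2: X(2,0)–X(2,1)= X(2,0)–X(3,0)= X(2,1)–X(2,2)= X(2,2)–X(3,2)=  → 0/4 unlike.
Row 3: X(3,0)–X(4,0)= X(3,2)–O(4,2)≠  → 1/2 unlike.
Row 4: X(4,0)–O(4,1)≠ X(4,0)–X(5,0)= O(4,1)–O(4,2)= O(4,1)–O(5,1)= O(4,2)–O(4,3)= O(4,3)–X(5,3)≠  → 2/6 unlike.
Row 5: X(5,0)–O(5,1)≠ X(5,0)–O(6,0)≠ X(5,3)–X(6,3)=  → 2/3 unlike.
Row 6: X(6,2)–X(6,3)=  → 0/1 unlike.
Total adjacent occupied pairs: 20; unlike-type pairs: 7.

7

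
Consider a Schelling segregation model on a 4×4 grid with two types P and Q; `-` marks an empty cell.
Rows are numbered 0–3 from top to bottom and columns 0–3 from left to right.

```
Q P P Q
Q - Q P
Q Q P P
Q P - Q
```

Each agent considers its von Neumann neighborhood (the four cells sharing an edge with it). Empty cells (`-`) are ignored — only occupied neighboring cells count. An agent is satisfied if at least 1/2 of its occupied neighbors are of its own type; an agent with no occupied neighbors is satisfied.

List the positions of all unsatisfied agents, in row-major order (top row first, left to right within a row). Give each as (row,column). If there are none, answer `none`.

(0,0)Q 1/2 satisfied
(0,1)P 1/2 satisfied
(0,2)P 1/3 not
(0,3)Q 0/2 not
(1,0)Q 2/2 satisfied
(1,2)Q 0/3 not
(1,3)P 1/3 not
(2,0)Q 3/3 satisfied
(2,1)Q 1/3 not
(2,2)P 1/3 not
(2,3)P 2/3 satisfied
(3,0)Q 1/2 satisfied
(3,1)P 0/2 not
(3,3)Q 0/1 not

(0,2), (0,3), (1,2), (1,3), (2,1), (2,2), (3,1), (3,3)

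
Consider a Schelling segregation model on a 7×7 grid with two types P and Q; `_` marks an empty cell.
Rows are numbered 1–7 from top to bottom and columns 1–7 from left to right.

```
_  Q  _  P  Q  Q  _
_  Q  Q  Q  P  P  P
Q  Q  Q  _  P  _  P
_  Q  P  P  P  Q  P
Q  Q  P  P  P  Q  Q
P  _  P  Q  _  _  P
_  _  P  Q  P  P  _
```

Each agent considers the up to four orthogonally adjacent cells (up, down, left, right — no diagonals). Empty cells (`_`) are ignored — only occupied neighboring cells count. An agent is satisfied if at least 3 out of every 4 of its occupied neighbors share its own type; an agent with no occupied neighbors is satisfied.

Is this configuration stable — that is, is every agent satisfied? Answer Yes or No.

Row 1: (1,2)Q 1/1 ok · (1,4)P 0/2 unhappy · (1,5)Q 1/3 unhappy · (1,6)Q 1/2 unhappy
Row 2: (2,2)Q 3/3 ok · (2,3)Q 3/3 ok · (2,4)Q 1/3 unhappy · (2,5)P 2/4 unhappy · (2,6)P 2/3 unhappy · (2,7)P 2/2 ok
Row 3: (3,1)Q 1/1 ok · (3,2)Q 4/4 ok · (3,3)Q 2/3 unhappy · (3,5)P 2/2 ok · (3,7)P 2/2 ok
Row 4: (4,2)Q 2/3 unhappy · (4,3)P 2/4 unhappy · (4,4)P 3/3 ok · (4,5)P 3/4 ok · (4,6)Q 1/3 unhappy · (4,7)P 1/3 unhappy
Row 5: (5,1)Q 1/2 unhappy · (5,2)Q 2/3 unhappy · (5,3)P 3/4 ok · (5,4)P 3/4 ok · (5,5)P 2/3 unhappy · (5,6)Q 2/3 unhappy · (5,7)Q 1/3 unhappy
Row 6: (6,1)P 0/1 unhappy · (6,3)P 2/3 unhappy · (6,4)Q 1/3 unhappy · (6,7)P 0/1 unhappy
Row 7: (7,3)P 1/2 unhappy · (7,4)Q 1/3 unhappy · (7,5)P 1/2 unhappy · (7,6)P 1/1 ok
For instance (1,4) has only 0/2 same-type neighbors, below 3/4.

No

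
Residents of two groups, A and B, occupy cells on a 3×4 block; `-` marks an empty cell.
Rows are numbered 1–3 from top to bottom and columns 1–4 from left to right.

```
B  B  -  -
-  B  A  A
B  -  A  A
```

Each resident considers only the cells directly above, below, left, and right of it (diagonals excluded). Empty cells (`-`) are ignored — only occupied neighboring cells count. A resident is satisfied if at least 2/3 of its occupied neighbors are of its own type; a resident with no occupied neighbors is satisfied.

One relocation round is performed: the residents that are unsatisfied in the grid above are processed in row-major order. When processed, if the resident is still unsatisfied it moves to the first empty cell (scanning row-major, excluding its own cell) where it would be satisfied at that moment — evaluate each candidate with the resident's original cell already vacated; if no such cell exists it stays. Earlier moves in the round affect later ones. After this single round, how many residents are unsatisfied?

0

Initially unsatisfied (in order): (2,2).
  (2,2) → (2,1).
Resulting grid:
B B - -
B - A A
B - A A
All satisfied now.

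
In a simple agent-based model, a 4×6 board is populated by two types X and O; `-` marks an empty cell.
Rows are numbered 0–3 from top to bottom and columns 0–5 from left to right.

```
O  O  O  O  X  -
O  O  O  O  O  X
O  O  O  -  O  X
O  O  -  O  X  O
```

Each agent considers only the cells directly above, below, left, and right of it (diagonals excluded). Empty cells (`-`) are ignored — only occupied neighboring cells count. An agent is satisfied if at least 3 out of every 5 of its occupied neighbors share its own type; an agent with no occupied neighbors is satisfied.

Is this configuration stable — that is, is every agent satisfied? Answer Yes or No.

No

Row 0: (0,0)O 2/2 satisfied · (0,1)O 3/3 satisfied · (0,2)O 3/3 satisfied · (0,3)O 2/3 satisfied · (0,4)X 0/2 not
Row 1: (1,0)O 3/3 satisfied · (1,1)O 4/4 satisfied · (1,2)O 4/4 satisfied · (1,3)O 3/3 satisfied · (1,4)O 2/4 not · (1,5)X 1/2 not
Row 2: (2,0)O 3/3 satisfied · (2,1)O 4/4 satisfied · (2,2)O 2/2 satisfied · (2,4)O 1/3 not · (2,5)X 1/3 not
Row 3: (3,0)O 2/2 satisfied · (3,1)O 2/2 satisfied · (3,3)O 0/1 not · (3,4)X 0/3 not · (3,5)O 0/2 not
For instance (0,4) has only 0/2 same-type neighbors, below 3/5.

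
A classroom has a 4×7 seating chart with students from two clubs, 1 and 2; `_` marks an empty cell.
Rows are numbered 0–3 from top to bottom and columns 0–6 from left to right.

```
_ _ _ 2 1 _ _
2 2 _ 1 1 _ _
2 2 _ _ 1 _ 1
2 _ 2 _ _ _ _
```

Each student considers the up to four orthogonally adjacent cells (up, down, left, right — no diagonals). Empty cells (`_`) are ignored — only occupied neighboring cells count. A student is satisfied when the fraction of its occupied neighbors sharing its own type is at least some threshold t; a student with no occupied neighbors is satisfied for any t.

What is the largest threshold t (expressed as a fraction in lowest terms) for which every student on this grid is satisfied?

0/1

(0,3)2 0/2
(0,4)1 1/2
(1,0)2 2/2
(1,1)2 2/2
(1,3)1 1/2
(1,4)1 3/3
(2,0)2 3/3
(2,1)2 2/2
(2,4)1 1/1
(2,6)1 — no occupied neighbors
(3,0)2 1/1
(3,2)2 — no occupied neighbors
The smallest same-type fraction is 0/2 at (0,3), which reduces to 0/1. Any threshold above that leaves this student unsatisfied.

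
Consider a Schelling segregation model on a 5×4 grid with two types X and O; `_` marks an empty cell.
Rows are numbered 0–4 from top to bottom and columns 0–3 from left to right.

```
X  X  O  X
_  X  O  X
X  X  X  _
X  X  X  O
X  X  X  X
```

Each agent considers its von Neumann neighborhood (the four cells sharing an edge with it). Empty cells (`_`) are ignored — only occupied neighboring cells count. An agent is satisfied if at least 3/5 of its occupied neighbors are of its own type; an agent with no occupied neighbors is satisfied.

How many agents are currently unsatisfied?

6

(0,0)X 1/1 satisfied
(0,1)X 2/3 satisfied
(0,2)O 1/3 not
(0,3)X 1/2 not
(1,1)X 2/3 satisfied
(1,2)O 1/4 not
(1,3)X 1/2 not
(2,0)X 2/2 satisfied
(2,1)X 4/4 satisfied
(2,2)X 2/3 satisfied
(3,0)X 3/3 satisfied
(3,1)X 4/4 satisfied
(3,2)X 3/4 satisfied
(3,3)O 0/2 not
(4,0)X 2/2 satisfied
(4,1)X 3/3 satisfied
(4,2)X 3/3 satisfied
(4,3)X 1/2 not
Unsatisfied: (0,2), (0,3), (1,2), (1,3), (3,3), (4,3) — 6 in total.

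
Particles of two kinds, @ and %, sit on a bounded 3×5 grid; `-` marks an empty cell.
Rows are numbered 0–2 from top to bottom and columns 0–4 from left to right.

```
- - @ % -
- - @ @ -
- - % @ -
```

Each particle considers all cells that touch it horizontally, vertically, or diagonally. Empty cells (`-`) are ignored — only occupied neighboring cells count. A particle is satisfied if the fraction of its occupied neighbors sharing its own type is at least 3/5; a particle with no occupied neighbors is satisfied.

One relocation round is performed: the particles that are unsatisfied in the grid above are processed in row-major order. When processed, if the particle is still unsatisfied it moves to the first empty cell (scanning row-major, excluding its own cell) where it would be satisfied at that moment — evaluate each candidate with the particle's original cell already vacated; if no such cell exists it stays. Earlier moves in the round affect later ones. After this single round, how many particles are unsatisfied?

0

Initially unsatisfied (in order): (0,3), (2,2).
  (0,3) → (0,0).
  (2,2) → (1,0).
Resulting grid:
% - @ - -
% - @ @ -
- - - @ -
All satisfied now.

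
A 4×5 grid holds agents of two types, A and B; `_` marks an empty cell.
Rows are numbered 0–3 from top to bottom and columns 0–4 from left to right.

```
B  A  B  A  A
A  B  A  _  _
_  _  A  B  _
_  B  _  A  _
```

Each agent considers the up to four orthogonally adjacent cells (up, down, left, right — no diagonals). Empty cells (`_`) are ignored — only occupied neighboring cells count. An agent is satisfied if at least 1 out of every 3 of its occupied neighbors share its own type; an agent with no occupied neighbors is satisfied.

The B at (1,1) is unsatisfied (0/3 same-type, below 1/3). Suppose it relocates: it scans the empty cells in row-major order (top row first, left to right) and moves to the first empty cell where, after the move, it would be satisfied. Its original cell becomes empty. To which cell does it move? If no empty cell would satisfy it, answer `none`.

Vacating (1,1). Empty cells in order:
  (1,3): 1/3 same-type → satisfied — stop here.

(1,3)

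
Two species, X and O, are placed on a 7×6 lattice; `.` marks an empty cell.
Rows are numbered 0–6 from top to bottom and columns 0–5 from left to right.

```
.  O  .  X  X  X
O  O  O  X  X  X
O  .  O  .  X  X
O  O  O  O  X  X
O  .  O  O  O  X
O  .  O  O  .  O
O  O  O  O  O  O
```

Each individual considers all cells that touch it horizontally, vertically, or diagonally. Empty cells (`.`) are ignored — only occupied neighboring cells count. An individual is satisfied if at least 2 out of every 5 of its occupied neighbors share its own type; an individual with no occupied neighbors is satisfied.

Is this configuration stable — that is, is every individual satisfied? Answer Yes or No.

Yes

Row 0: (0,1)O 3/3 ✓ · (0,3)X 3/4 ✓ · (0,4)X 5/5 ✓ · (0,5)X 3/3 ✓
Row 1: (1,0)O 3/3 ✓ · (1,1)O 5/5 ✓ · (1,2)O 3/5 ✓ · (1,3)X 4/6 ✓ · (1,4)X 7/7 ✓ · (1,5)X 5/5 ✓
Row 2: (2,0)O 4/4 ✓ · (2,2)O 5/6 ✓ · (2,4)X 6/7 ✓ · (2,5)X 5/5 ✓
Row 3: (3,0)O 3/3 ✓ · (3,1)O 6/6 ✓ · (3,2)O 5/5 ✓ · (3,3)O 5/7 ✓ · (3,4)X 4/7 ✓ · (3,5)X 4/5 ✓
Row 4: (4,0)O 3/3 ✓ · (4,2)O 6/6 ✓ · (4,3)O 6/7 ✓ · (4,4)O 4/7 ✓ · (4,5)X 2/4 ✓
Row 5: (5,0)O 3/3 ✓ · (5,2)O 6/6 ✓ · (5,3)O 7/7 ✓ · (5,5)O 3/4 ✓
Row 6: (6,0)O 2/2 ✓ · (6,1)O 4/4 ✓ · (6,2)O 4/4 ✓ · (6,3)O 4/4 ✓ · (6,4)O 4/4 ✓ · (6,5)O 2/2 ✓
All meet the threshold, so the configuration is stable.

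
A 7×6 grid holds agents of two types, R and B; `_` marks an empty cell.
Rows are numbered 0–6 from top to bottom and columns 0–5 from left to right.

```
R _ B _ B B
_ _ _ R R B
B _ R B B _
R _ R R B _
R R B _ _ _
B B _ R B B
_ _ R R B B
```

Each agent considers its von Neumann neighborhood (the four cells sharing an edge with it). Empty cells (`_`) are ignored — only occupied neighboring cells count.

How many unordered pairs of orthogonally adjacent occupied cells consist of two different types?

14

Scan each occupied cell's neighbors to the right and below so each pair is counted once.
From row 0: 1 unlike of 3 pairs (running 1/3).
From row 1: 3 unlike of 4 pairs (running 4/7).
From row 2: 3 unlike of 6 pairs (running 7/13).
From row 3: 2 unlike of 4 pairs (running 9/17).
From row 4: 3 unlike of 4 pairs (running 12/21).
From row 5: 1 unlike of 6 pairs (running 13/27).
From row 6: 1 unlike of 3 pairs (running 14/30).
Total adjacent occupied pairs: 30; unlike-type pairs: 14.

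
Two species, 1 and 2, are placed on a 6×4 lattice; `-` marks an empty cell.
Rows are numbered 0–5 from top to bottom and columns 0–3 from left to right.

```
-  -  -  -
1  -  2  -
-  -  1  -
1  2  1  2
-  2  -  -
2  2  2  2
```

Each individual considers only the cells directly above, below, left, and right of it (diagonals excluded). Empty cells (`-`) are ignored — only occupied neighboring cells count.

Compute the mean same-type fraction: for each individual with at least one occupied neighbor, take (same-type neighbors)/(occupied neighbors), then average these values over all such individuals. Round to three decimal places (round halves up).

(1,0)1 — no occupied neighbors
(1,2)2 0/1
(2,2)1 1/2
(3,0)1 0/1
(3,1)2 1/3
(3,2)1 1/3
(3,3)2 0/1
(4,1)2 2/2
(5,0)2 1/1
(5,1)2 3/3
(5,2)2 2/2
(5,3)2 1/1
Sum over 11 individuals: 0/1 + 1/2 + 0/1 + 1/3 + 1/3 + 0/1 + 2/2 + 1/1 + 3/3 + 2/2 + 1/1 = 37/6; mean = 37/6 ÷ 11 = 37/66 = 0.560606… → 0.561.

0.561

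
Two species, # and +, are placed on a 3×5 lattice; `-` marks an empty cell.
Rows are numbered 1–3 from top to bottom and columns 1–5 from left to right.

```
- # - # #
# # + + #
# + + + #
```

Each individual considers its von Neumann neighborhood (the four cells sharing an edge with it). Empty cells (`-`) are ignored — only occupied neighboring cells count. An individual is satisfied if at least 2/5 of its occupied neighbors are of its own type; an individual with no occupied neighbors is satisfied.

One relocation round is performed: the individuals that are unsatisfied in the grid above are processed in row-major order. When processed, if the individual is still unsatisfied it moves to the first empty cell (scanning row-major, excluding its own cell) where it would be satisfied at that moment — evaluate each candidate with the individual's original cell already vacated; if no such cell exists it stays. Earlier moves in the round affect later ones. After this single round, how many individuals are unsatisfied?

Initially unsatisfied (in order): (3,2).
  (3,2): no empty cell satisfies it; stays.
Resulting grid:
- # - # #
# # + + #
# + + + #
Unsatisfied now: (3,2).

1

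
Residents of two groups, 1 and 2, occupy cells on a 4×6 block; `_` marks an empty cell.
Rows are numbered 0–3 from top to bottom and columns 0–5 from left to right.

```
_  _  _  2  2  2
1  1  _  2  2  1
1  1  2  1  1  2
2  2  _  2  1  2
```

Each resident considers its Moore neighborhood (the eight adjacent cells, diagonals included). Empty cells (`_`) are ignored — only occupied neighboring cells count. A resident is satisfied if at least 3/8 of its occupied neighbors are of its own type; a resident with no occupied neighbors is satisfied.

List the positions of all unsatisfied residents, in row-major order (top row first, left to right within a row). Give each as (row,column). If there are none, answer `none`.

(1,5), (2,3), (3,0), (3,3), (3,5)

(0,3)2 3/3 ok
(0,4)2 4/5 ok
(0,5)2 2/3 ok
(1,0)1 3/3 ok
(1,1)1 3/4 ok
(1,3)2 4/6 ok
(1,4)2 5/8 ok
(1,5)1 1/5 unhappy
(2,0)1 3/5 ok
(2,1)1 3/6 ok
(2,2)2 3/6 ok
(2,3)1 2/6 unhappy
(2,4)1 3/8 ok
(2,5)2 2/5 ok
(3,0)2 1/3 unhappy
(3,1)2 2/4 ok
(3,3)2 1/4 unhappy
(3,4)1 2/5 ok
(3,5)2 1/3 unhappy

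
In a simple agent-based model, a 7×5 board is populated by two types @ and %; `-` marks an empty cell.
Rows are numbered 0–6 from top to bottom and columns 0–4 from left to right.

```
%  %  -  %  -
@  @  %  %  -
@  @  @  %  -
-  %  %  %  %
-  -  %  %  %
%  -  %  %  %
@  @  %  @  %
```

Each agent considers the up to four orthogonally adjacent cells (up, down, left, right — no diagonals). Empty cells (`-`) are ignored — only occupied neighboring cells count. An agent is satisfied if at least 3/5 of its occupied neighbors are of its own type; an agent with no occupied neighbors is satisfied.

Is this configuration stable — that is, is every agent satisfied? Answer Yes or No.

No

Row 0: (0,0)% 1/2 unhappy · (0,1)% 1/2 unhappy · (0,3)% 1/1 ok
Row 1: (1,0)@ 2/3 ok · (1,1)@ 2/4 unhappy · (1,2)% 1/3 unhappy · (1,3)% 3/3 ok
Row 2: (2,0)@ 2/2 ok · (2,1)@ 3/4 ok · (2,2)@ 1/4 unhappy · (2,3)% 2/3 ok
Row 3: (3,1)% 1/2 unhappy · (3,2)% 3/4 ok · (3,3)% 4/4 ok · (3,4)% 2/2 ok
Row 4: (4,2)% 3/3 ok · (4,3)% 4/4 ok · (4,4)% 3/3 ok
Row 5: (5,0)% 0/1 unhappy · (5,2)% 3/3 ok · (5,3)% 3/4 ok · (5,4)% 3/3 ok
Row 6: (6,0)@ 1/2 unhappy · (6,1)@ 1/2 unhappy · (6,2)% 1/3 unhappy · (6,3)@ 0/3 unhappy · (6,4)% 1/2 unhappy
For instance (0,0) has only 1/2 same-type neighbors, below 3/5.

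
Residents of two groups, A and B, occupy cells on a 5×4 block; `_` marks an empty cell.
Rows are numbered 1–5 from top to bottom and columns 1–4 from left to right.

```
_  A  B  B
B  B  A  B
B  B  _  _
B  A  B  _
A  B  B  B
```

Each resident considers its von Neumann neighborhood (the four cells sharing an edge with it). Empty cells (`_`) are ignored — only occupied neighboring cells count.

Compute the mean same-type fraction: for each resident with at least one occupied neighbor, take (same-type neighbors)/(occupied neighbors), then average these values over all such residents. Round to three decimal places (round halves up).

0.510

Row 1: (1,2)A 0/2 · (1,3)B 1/3 · (1,4)B 2/2
Row 2: (2,1)B 2/2 · (2,2)B 2/4 · (2,3)A 0/3 · (2,4)B 1/2
Row 3: (3,1)B 3/3 · (3,2)B 2/3
Row 4: (4,1)B 1/3 · (4,2)A 0/4 · (4,3)B 1/2
Row 5: (5,1)A 0/2 · (5,2)B 1/3 · (5,3)B 3/3 · (5,4)B 1/1
Sum over 16 residents: 0/2 + 1/3 + 2/2 + 2/2 + 2/4 + 0/3 + 1/2 + 3/3 + 2/3 + 1/3 + 0/4 + 1/2 + 0/2 + 1/3 + 3/3 + 1/1 = 49/6; mean = 49/6 ÷ 16 = 49/96 = 0.510416… → 0.510.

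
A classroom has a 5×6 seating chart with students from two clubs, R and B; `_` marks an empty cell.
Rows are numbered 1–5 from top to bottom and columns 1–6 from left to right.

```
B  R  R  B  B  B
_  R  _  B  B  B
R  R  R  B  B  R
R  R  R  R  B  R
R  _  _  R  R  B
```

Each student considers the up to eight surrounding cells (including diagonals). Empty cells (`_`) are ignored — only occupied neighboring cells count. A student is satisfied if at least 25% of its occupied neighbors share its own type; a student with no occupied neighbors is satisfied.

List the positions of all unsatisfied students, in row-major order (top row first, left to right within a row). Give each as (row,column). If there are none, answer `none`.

(1,1), (3,6)

Row 1: (1,1)B 0/2 ✗ · (1,2)R 2/3 ✓ · (1,3)R 2/4 ✓ · (1,4)B 3/4 ✓ · (1,5)B 5/5 ✓ · (1,6)B 3/3 ✓
Row 2: (2,2)R 5/6 ✓ · (2,4)B 5/7 ✓ · (2,5)B 7/8 ✓ · (2,6)B 4/5 ✓
Row 3: (3,1)R 4/4 ✓ · (3,2)R 6/6 ✓ · (3,3)R 5/7 ✓ · (3,4)B 4/7 ✓ · (3,5)B 5/8 ✓ · (3,6)R 1/5 ✗
Row 4: (4,1)R 4/4 ✓ · (4,2)R 6/6 ✓ · (4,3)R 5/6 ✓ · (4,4)R 4/7 ✓ · (4,5)B 3/8 ✓ · (4,6)R 2/5 ✓
Row 5: (5,1)R 2/2 ✓ · (5,4)R 3/4 ✓ · (5,5)R 3/5 ✓ · (5,6)B 1/3 ✓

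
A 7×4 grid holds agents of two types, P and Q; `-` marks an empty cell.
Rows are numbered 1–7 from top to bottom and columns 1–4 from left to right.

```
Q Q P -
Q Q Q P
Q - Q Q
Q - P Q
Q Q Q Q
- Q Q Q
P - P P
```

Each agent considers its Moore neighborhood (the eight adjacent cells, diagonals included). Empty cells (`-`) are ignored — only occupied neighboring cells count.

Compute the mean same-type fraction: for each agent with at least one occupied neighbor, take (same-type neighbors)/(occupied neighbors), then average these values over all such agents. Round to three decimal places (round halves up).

0.650

Row 1: (1,1)Q 3/3 · (1,2)Q 4/5 · (1,3)P 1/4
Row 2: (2,1)Q 4/4 · (2,2)Q 6/7 · (2,3)Q 4/6 · (2,4)P 1/4
Row 3: (3,1)Q 3/3 · (3,3)Q 4/6 · (3,4)Q 3/5
Row 4: (4,1)Q 3/3 · (4,3)P 0/6 · (4,4)Q 4/5
Row 5: (5,1)Q 3/3 · (5,2)Q 5/6 · (5,3)Q 6/7 · (5,4)Q 4/5
Row 6: (6,2)Q 4/6 · (6,3)Q 5/7 · (6,4)Q 3/5
Row 7: (7,1)P 0/1 · (7,3)P 1/4 · (7,4)P 1/3
Sum over 23 agents: 3/3 + 4/5 + 1/4 + 4/4 + 6/7 + 4/6 + 1/4 + 3/3 + 4/6 + 3/5 + 3/3 + 0/6 + 4/5 + 3/3 + 5/6 + 6/7 + 4/5 + 4/6 + 5/7 + 3/5 + 0/1 + 1/4 + 1/3 = 6277/420; mean = 6277/420 ÷ 23 = 6277/9660 = 0.649792… → 0.650.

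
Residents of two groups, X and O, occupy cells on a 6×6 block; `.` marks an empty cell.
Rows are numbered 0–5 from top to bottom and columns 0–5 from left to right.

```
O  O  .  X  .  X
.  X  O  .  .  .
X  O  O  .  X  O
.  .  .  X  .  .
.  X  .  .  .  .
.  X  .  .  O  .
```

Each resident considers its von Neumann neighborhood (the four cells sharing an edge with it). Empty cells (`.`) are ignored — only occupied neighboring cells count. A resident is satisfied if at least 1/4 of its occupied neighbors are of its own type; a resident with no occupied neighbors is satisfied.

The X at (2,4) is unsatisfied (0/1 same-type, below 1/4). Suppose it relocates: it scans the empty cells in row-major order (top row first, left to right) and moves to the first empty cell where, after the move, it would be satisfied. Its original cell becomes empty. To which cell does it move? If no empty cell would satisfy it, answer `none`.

Vacating (2,4). Empty cells in order:
  (0,2): 1/3 same-type → satisfied — stop here.

(0,2)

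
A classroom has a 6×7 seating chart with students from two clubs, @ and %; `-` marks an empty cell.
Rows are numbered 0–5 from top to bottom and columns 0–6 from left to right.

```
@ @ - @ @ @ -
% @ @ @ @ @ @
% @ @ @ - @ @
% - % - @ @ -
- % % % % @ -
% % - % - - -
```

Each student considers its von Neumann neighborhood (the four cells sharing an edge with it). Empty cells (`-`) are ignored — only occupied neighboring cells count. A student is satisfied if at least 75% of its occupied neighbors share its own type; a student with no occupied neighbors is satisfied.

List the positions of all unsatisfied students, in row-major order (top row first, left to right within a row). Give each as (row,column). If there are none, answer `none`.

(0,0), (1,0), (2,0), (2,1), (3,2), (3,4), (4,4), (4,5)

Row 0: (0,0)@ 1/2 unhappy · (0,1)@ 2/2 ok · (0,3)@ 2/2 ok · (0,4)@ 3/3 ok · (0,5)@ 2/2 ok
Row 1: (1,0)% 1/3 unhappy · (1,1)@ 3/4 ok · (1,2)@ 3/3 ok · (1,3)@ 4/4 ok · (1,4)@ 3/3 ok · (1,5)@ 4/4 ok · (1,6)@ 2/2 ok
Row 2: (2,0)% 2/3 unhappy · (2,1)@ 2/3 unhappy · (2,2)@ 3/4 ok · (2,3)@ 2/2 ok · (2,5)@ 3/3 ok · (2,6)@ 2/2 ok
Row 3: (3,0)% 1/1 ok · (3,2)% 1/2 unhappy · (3,4)@ 1/2 unhappy · (3,5)@ 3/3 ok
Row 4: (4,1)% 2/2 ok · (4,2)% 3/3 ok · (4,3)% 3/3 ok · (4,4)% 1/3 unhappy · (4,5)@ 1/2 unhappy
Row 5: (5,0)% 1/1 ok · (5,1)% 2/2 ok · (5,3)% 1/1 ok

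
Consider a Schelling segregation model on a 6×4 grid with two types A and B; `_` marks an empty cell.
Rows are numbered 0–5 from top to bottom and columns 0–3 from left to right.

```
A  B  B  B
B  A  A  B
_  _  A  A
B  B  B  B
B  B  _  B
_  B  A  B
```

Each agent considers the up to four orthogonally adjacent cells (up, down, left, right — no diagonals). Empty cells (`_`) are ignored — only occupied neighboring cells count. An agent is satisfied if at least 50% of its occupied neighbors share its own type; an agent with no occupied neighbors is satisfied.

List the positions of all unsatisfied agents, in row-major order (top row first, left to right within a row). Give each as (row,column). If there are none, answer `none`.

Row 0: (0,0)A 0/2 not · (0,1)B 1/3 not · (0,2)B 2/3 satisfied · (0,3)B 2/2 satisfied
Row 1: (1,0)B 0/2 not · (1,1)A 1/3 not · (1,2)A 2/4 satisfied · (1,3)B 1/3 not
Row 2: (2,2)A 2/3 satisfied · (2,3)A 1/3 not
Row 3: (3,0)B 2/2 satisfied · (3,1)B 3/3 satisfied · (3,2)B 2/3 satisfied · (3,3)B 2/3 satisfied
Row 4: (4,0)B 2/2 satisfied · (4,1)B 3/3 satisfied · (4,3)B 2/2 satisfied
Row 5: (5,1)B 1/2 satisfied · (5,2)A 0/2 not · (5,3)B 1/2 satisfied

(0,0), (0,1), (1,0), (1,1), (1,3), (2,3), (5,2)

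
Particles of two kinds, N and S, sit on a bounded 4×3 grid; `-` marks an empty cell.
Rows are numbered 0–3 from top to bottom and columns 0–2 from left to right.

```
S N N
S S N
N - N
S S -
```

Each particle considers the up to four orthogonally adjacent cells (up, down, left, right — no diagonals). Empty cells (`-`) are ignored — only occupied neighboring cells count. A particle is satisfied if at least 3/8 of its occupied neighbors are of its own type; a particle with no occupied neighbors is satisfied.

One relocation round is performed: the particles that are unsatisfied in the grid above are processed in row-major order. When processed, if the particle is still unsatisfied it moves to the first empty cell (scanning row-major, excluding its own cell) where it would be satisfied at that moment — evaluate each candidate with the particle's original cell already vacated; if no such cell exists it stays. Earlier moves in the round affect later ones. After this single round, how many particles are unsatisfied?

1

Initially unsatisfied (in order): (0,1), (1,1), (2,0).
  (0,1) → (2,1).
  (1,1) → (0,1).
  (2,0) → (1,1).
Resulting grid:
S S N
S N N
- N N
S S -
Unsatisfied now: (0,1).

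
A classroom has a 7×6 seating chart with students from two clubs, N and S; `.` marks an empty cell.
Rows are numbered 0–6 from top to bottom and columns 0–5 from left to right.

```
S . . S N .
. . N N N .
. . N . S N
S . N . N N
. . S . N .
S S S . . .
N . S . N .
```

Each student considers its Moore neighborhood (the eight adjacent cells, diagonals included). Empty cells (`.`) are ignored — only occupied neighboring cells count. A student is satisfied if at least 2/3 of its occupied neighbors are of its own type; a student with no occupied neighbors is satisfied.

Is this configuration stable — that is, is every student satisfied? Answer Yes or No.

No

(0,0)S 0/0 ✓
(0,3)S 0/4 ✗
(0,4)N 2/3 ✓
(1,2)N 2/3 ✓
(1,3)N 4/6 ✓
(1,4)N 3/5 ✗
(2,2)N 3/3 ✓
(2,4)S 0/5 ✗
(2,5)N 3/4 ✓
(3,0)S 0/0 ✓
(3,2)N 1/2 ✗
(3,4)N 3/4 ✓
(3,5)N 3/4 ✓
(4,2)S 2/3 ✓
(4,4)N 2/2 ✓
(5,0)S 1/2 ✗
(5,1)S 4/5 ✓
(5,2)S 3/3 ✓
(6,0)N 0/2 ✗
(6,2)S 2/2 ✓
(6,4)N 0/0 ✓
For instance (0,3) has only 0/4 same-type neighbors, below 2/3.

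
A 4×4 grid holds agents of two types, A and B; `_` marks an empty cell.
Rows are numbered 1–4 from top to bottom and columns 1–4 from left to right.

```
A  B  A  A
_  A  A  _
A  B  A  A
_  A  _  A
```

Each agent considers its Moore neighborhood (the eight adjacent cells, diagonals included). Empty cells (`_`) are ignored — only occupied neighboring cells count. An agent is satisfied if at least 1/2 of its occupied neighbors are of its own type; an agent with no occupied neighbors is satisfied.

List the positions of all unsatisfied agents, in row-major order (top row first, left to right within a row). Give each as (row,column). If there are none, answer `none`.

Row 1: (1,1)A 1/2 ✓ · (1,2)B 0/4 ✗ · (1,3)A 3/4 ✓ · (1,4)A 2/2 ✓
Row 2: (2,2)A 5/7 ✓ · (2,3)A 5/7 ✓
Row 3: (3,1)A 2/3 ✓ · (3,2)B 0/5 ✗ · (3,3)A 5/6 ✓ · (3,4)A 3/3 ✓
Row 4: (4,2)A 2/3 ✓ · (4,4)A 2/2 ✓

(1,2), (3,2)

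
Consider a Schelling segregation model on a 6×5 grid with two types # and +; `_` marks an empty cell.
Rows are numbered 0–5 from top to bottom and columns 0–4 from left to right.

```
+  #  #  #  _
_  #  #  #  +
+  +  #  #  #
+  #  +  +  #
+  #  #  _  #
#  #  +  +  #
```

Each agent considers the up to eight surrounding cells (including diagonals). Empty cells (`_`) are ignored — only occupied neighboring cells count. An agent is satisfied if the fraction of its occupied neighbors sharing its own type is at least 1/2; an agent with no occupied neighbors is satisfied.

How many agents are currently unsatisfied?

10

(0,0)+ 0/2 unhappy
(0,1)# 3/4 ok
(0,2)# 5/5 ok
(0,3)# 3/4 ok
(1,1)# 4/7 ok
(1,2)# 7/8 ok
(1,3)# 6/7 ok
(1,4)+ 0/4 unhappy
(2,0)+ 2/4 ok
(2,1)+ 3/7 unhappy
(2,2)# 5/8 ok
(2,3)# 5/8 ok
(2,4)# 3/5 ok
(3,0)+ 3/5 ok
(3,1)# 3/8 unhappy
(3,2)+ 2/7 unhappy
(3,3)+ 1/7 unhappy
(3,4)# 3/4 ok
(4,0)+ 1/5 unhappy
(4,1)# 4/8 ok
(4,2)# 3/7 unhappy
(4,4)# 2/4 ok
(5,0)# 2/3 ok
(5,1)# 3/5 ok
(5,2)+ 1/4 unhappy
(5,3)+ 1/4 unhappy
(5,4)# 1/2 ok
Unsatisfied: (0,0), (1,4), (2,1), (3,1), (3,2), (3,3), (4,0), (4,2), (5,2), (5,3) — 10 in total.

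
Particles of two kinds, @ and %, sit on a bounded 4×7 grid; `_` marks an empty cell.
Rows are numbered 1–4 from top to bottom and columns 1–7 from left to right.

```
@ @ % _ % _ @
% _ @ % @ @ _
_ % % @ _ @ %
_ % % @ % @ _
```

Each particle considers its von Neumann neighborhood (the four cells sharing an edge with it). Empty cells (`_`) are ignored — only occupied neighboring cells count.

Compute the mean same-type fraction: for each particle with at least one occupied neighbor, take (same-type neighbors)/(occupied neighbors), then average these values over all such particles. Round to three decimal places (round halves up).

Row 1: (1,1)@ 1/2 · (1,2)@ 1/2 · (1,3)% 0/2 · (1,5)% 0/1 · (1,7)@ — no occupied neighbors
Row 2: (2,1)% 0/1 · (2,3)@ 0/3 · (2,4)% 0/3 · (2,5)@ 1/3 · (2,6)@ 2/2
Row 3: (3,2)% 2/2 · (3,3)% 2/4 · (3,4)@ 1/3 · (3,6)@ 2/3 · (3,7)% 0/1
Row 4: (4,2)% 2/2 · (4,3)% 2/3 · (4,4)@ 1/3 · (4,5)% 0/2 · (4,6)@ 1/2
Sum over 19 particles: 1/2 + 1/2 + 0/2 + 0/1 + 0/1 + 0/3 + 0/3 + 1/3 + 2/2 + 2/2 + 2/4 + 1/3 + 2/3 + 0/1 + 2/2 + 2/3 + 1/3 + 0/2 + 1/2 = 22/3; mean = 22/3 ÷ 19 = 22/57 = 0.385964… → 0.386.

0.386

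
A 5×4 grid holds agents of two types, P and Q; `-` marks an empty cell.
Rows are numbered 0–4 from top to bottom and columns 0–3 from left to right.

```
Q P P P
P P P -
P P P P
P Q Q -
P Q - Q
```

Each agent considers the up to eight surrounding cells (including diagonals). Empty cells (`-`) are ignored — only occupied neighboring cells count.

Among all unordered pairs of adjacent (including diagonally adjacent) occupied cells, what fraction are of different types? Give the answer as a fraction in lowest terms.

Scan each occupied cell's neighbors to the right and below (and the two forward diagonals) so each pair is counted once.
Row 0: Q(0,0)–P(0,1)≠ Q(0,0)–P(1,0)≠ Q(0,0)–P(1,1)≠ P(0,1)–P(0,2)= P(0,1)–P(1,1)= P(0,1)–P(1,2)= P(0,1)–P(1,0)= P(0,2)–P(0,3)= P(0,2)–P(1,2)= P(0,2)–P(1,1)= P(0,3)–P(1,2)=  → 3/11 unlike.
Row 1: P(1,0)–P(1,1)= P(1,0)–P(2,0)= P(1,0)–P(2,1)= P(1,1)–P(1,2)= P(1,1)–P(2,1)= P(1,1)–P(2,2)= P(1,1)–P(2,0)= P(1,2)–P(2,2)= P(1,2)–P(2,3)= P(1,2)–P(2,1)=  → 0/10 unlike.
Row 2: P(2,0)–P(2,1)= P(2,0)–P(3,0)= P(2,0)–Q(3,1)≠ P(2,1)–P(2,2)= P(2,1)–Q(3,1)≠ P(2,1)–Q(3,2)≠ P(2,1)–P(3,0)= P(2,2)–P(2,3)= P(2,2)–Q(3,2)≠ P(2,2)–Q(3,1)≠ P(2,3)–Q(3,2)≠  → 6/11 unlike.
Row 3: P(3,0)–Q(3,1)≠ P(3,0)–P(4,0)= P(3,0)–Q(4,1)≠ Q(3,1)–Q(3,2)= Q(3,1)–Q(4,1)= Q(3,1)–P(4,0)≠ Q(3,2)–Q(4,3)= Q(3,2)–Q(4,1)=  → 3/8 unlike.
Row 4: P(4,0)–Q(4,1)≠  → 1/1 unlike.
Total adjacent occupied pairs: 41; unlike-type pairs: 13.
13/41 is already in lowest terms.

13/41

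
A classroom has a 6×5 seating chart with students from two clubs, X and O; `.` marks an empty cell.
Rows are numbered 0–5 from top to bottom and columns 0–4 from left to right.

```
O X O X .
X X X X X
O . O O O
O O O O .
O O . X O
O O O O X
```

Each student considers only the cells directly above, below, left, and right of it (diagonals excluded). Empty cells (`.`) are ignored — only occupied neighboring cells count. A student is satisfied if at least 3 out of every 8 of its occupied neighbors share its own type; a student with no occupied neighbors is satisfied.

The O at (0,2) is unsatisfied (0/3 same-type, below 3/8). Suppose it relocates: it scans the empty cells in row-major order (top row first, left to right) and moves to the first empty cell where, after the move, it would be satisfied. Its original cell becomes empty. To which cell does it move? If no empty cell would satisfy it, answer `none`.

(2,1)

Vacating (0,2). Empty cells in order:
  (0,4): 0/2 same-type → still unsatisfied.
  (2,1): 3/4 same-type → satisfied — stop here.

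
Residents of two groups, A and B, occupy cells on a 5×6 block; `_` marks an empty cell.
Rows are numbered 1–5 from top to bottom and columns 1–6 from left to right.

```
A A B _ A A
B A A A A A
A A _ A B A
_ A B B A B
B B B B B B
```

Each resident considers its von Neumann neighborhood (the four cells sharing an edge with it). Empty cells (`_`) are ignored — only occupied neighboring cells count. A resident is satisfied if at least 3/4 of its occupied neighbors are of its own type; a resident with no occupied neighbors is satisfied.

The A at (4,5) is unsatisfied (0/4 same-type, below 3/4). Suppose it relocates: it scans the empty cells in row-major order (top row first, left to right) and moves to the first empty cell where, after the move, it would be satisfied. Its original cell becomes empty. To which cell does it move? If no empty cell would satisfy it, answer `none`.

(3,3)

Vacating (4,5). Empty cells in order:
  (1,4): 2/3 same-type → still unsatisfied.
  (3,3): 3/4 same-type → satisfied — stop here.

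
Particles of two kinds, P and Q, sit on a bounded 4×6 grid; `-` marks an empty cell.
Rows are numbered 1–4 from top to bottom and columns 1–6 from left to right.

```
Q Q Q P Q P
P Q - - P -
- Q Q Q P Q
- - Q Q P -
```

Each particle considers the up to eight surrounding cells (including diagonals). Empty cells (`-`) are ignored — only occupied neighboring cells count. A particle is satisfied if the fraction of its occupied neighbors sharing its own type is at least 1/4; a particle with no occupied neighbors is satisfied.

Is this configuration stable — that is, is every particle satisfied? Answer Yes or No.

(1,1)Q 2/3 satisfied
(1,2)Q 3/4 satisfied
(1,3)Q 2/3 satisfied
(1,4)P 1/3 satisfied
(1,5)Q 0/3 not
(1,6)P 1/2 satisfied
(2,1)P 0/4 not
(2,2)Q 5/6 satisfied
(2,5)P 3/6 satisfied
(3,2)Q 3/4 satisfied
(3,3)Q 5/5 satisfied
(3,4)Q 3/6 satisfied
(3,5)P 2/5 satisfied
(3,6)Q 0/3 not
(4,3)Q 4/4 satisfied
(4,4)Q 3/5 satisfied
(4,5)P 1/4 satisfied
For instance (1,5) has only 0/3 same-type neighbors, below 1/4.

No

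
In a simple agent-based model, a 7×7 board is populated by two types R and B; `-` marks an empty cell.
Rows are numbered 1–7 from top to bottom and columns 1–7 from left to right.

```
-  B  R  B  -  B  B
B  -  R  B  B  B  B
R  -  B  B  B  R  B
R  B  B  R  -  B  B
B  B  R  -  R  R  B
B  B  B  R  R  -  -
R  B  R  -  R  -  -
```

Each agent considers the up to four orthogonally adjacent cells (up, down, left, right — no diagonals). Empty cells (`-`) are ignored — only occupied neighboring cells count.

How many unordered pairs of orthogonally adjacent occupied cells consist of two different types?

23

Scan each occupied cell's neighbors to the right and below so each pair is counted once.
From row 1: 2 unlike of 7 pairs (running 2/7).
From row 2: 4 unlike of 10 pairs (running 6/17).
From row 3: 4 unlike of 9 pairs (running 10/26).
From row 4: 5 unlike of 9 pairs (running 15/35).
From row 5: 3 unlike of 8 pairs (running 18/43).
From row 6: 3 unlike of 8 pairs (running 21/51).
From row 7: 2 unlike of 2 pairs (running 23/53).
Total adjacent occupied pairs: 53; unlike-type pairs: 23.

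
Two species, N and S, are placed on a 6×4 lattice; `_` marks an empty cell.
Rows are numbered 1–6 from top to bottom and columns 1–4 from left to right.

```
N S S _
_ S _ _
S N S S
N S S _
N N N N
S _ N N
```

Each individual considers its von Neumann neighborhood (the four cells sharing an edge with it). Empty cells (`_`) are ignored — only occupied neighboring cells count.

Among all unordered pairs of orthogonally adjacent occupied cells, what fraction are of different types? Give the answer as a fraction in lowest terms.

5/11

Scan each occupied cell's neighbors to the right and below so each pair is counted once.
From row 1: 1 unlike of 3 pairs (running 1/3).
From row 2: 1 unlike of 1 pairs (running 2/4).
From row 3: 4 unlike of 6 pairs (running 6/10).
From row 4: 3 unlike of 5 pairs (running 9/15).
From row 5: 1 unlike of 6 pairs (running 10/21).
From row 6: 0 unlike of 1 pairs (running 10/22).
Total adjacent occupied pairs: 22; unlike-type pairs: 10.
10/22 reduces to 5/11.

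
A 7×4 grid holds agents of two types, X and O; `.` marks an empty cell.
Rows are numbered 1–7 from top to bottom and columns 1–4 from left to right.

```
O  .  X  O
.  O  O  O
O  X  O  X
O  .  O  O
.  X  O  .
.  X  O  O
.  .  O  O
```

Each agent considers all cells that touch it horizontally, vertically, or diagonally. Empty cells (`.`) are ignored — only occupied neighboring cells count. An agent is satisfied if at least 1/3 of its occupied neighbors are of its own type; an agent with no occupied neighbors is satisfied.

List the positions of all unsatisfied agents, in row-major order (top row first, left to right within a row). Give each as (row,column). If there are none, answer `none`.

(1,3), (3,2), (3,4), (5,2), (6,2)

(1,1)O 1/1 ✓
(1,3)X 0/4 ✗
(1,4)O 2/3 ✓
(2,2)O 4/6 ✓
(2,3)O 4/7 ✓
(2,4)O 3/5 ✓
(3,1)O 2/3 ✓
(3,2)X 0/6 ✗
(3,3)O 5/7 ✓
(3,4)X 0/5 ✗
(4,1)O 1/3 ✓
(4,3)O 3/6 ✓
(4,4)O 3/4 ✓
(5,2)X 1/5 ✗
(5,3)O 4/6 ✓
(6,2)X 1/4 ✗
(6,3)O 4/6 ✓
(6,4)O 4/4 ✓
(7,3)O 3/4 ✓
(7,4)O 3/3 ✓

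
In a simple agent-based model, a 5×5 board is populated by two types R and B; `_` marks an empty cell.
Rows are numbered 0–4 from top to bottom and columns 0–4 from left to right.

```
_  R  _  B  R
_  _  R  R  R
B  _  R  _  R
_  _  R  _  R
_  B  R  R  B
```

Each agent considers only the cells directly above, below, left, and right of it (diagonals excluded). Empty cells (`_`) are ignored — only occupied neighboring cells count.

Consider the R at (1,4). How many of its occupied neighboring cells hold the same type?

3

Occupied neighbors of (1,4): (0,4)=R, (2,4)=R, (1,3)=R.
Same type (R): 3 of 3.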